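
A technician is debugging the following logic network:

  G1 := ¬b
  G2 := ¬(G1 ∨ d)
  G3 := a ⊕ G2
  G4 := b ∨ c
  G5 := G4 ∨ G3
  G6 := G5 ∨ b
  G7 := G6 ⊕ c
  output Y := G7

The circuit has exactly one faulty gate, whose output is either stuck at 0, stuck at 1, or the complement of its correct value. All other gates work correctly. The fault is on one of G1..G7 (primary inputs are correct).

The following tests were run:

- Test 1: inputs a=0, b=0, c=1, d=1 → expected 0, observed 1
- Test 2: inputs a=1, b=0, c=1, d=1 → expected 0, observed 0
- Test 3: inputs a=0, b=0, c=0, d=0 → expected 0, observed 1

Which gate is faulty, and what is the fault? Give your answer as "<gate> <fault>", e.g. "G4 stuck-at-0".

G4 inverted output

Fault-free values for test 1 (a=0, b=0, c=1, d=1): G1=1, G2=0, G3=0, G4=1, G5=1, G6=1, G7=0, giving Y=0. Observed 1.
Test 1: faults giving observed 1 are {G4 stuck-at-0, G4 inverted output, G5 stuck-at-0, G5 inverted output, G6 stuck-at-0, G6 inverted output, G7 stuck-at-1, G7 inverted output}.
Test 2 (a=1, b=0, c=1, d=1): fault-free G1=1, G2=0, G3=1, G4=1, G5=1, G6=1, G7=0 → 0; observed 0. Eliminates G5 stuck-at-0, G5 inverted output, G6 stuck-at-0, G6 inverted output, G7 stuck-at-1, G7 inverted output.
Test 3 (a=0, b=0, c=0, d=0): fault-free G1=1, G2=0, G3=0, G4=0, G5=0, G6=0, G7=0 → 0; observed 1. Eliminates G4 stuck-at-0.
Only G4 inverted output is consistent with every test.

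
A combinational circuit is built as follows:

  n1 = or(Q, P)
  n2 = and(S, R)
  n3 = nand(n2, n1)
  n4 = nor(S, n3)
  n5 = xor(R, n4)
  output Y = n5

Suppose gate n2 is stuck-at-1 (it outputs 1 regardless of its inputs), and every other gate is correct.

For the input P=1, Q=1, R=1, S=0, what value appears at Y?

0

Propagate with n2 forced: n1=1, n2=1 [stuck-at-1], n3=0, n4=1, n5=0.
So Y = 0. (Without the fault it would be 1.)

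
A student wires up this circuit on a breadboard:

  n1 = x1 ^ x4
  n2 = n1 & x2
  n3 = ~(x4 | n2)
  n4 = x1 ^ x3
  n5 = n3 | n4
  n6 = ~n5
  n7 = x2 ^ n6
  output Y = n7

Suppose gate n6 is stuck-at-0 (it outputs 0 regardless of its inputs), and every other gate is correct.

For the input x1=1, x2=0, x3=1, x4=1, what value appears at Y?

0

Propagate with n6 forced: n1=0, n2=0, n3=0, n4=0, n5=0, n6=0 [stuck-at-0], n7=0.
So Y = 0. (Without the fault it would be 1.)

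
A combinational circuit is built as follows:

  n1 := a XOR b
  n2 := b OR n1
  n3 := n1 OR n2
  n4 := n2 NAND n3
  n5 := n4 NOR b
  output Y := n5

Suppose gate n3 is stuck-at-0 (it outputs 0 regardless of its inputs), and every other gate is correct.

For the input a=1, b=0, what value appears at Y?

Propagate with n3 forced: n1=1, n2=1, n3=0 [stuck-at-0], n4=1, n5=0.
So Y = 0. (Without the fault it would be 1.)

0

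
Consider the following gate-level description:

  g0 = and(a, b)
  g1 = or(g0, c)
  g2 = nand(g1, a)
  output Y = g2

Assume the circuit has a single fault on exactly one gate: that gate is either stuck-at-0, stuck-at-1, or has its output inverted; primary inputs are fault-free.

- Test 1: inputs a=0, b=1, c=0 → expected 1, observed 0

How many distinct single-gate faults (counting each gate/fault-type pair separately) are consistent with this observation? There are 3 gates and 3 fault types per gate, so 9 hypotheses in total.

2

Fault-free: g0=0, g1=0, g2=1 → 1. Observed 0.
  g0 stuck-at-0: output 1 ✗
  g0 stuck-at-1: output 1 ✗
  g0 inverted output: output 1 ✗
  g1 stuck-at-0: output 1 ✗
  g1 stuck-at-1: output 1 ✗
  g1 inverted output: output 1 ✗
  g2 stuck-at-0: output 0 ✓
  g2 stuck-at-1: output 1 ✗
  g2 inverted output: output 0 ✓
Consistent faults: {g2 stuck-at-0, g2 inverted output} — 2 in all.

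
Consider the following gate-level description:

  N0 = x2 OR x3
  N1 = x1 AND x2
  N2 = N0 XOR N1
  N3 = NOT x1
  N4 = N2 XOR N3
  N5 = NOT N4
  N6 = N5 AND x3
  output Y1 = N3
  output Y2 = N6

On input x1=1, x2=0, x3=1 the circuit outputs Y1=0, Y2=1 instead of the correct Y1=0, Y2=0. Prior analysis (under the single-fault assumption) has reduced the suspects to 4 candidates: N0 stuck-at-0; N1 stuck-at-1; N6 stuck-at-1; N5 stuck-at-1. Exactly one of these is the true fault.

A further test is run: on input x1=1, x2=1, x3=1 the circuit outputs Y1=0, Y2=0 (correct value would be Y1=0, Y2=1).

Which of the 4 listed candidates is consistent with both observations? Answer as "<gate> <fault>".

N0 stuck-at-0

Evaluate each candidate on input x1=1, x2=1, x3=1:
  N0 stuck-at-0: N0=0 [stuck-at-0], N1=1, N2=1, N3=0, N4=1, N5=0, N6=0 → Y1=0, Y2=0 — matches
  N1 stuck-at-1: N0=1, N1=1 [stuck-at-1], N2=0, N3=0, N4=0, N5=1, N6=1 → Y1=0, Y2=1 — eliminated
  N6 stuck-at-1: N0=1, N1=1, N2=0, N3=0, N4=0, N5=1, N6=1 [stuck-at-1] → Y1=0, Y2=1 — eliminated
  N5 stuck-at-1: N0=1, N1=1, N2=0, N3=0, N4=0, N5=1 [stuck-at-1], N6=1 → Y1=0, Y2=1 — eliminated
Only N0 stuck-at-0 reproduces the observed Y1=0, Y2=0.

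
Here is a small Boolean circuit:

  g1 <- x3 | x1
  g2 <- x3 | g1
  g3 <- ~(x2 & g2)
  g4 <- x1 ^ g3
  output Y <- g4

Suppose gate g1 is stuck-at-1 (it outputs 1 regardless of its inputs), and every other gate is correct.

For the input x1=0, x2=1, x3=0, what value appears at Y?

Propagate with g1 forced: g1=1 [stuck-at-1], g2=1, g3=0, g4=0.
So Y = 0. (Without the fault it would be 1.)

0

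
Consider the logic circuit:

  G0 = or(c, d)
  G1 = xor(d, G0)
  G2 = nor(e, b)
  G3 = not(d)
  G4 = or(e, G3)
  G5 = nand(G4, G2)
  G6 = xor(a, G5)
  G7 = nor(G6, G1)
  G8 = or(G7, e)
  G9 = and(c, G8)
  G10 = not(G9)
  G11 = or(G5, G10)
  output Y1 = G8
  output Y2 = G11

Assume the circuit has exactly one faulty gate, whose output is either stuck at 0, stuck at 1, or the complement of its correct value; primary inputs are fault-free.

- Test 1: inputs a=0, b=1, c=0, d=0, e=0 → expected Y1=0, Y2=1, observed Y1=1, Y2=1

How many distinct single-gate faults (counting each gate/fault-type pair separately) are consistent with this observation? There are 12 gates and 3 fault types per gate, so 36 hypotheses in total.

10

Fault-free: G0=0, G1=0, G2=0, G3=1, G4=1, G5=1, G6=1, G7=0, G8=0, G9=0, G10=1, G11=1 → Y1=0, Y2=1. Observed Y1=1, Y2=1.
  G0: none of the 3 fault types match ✗
  G1: none of the 3 fault types match ✗
  G2: stuck-at-1, inverted output ✓; others ✗
  G3: none of the 3 fault types match ✗
  G4: none of the 3 fault types match ✗
  G5: stuck-at-0, inverted output ✓; others ✗
  G6: stuck-at-0, inverted output ✓; others ✗
  G7: stuck-at-1, inverted output ✓; others ✗
  G8: stuck-at-1, inverted output ✓; others ✗
  G9: none of the 3 fault types match ✗
  G10: none of the 3 fault types match ✗
  G11: none of the 3 fault types match ✗
Consistent faults: {G2 stuck-at-1, G2 inverted output, G5 stuck-at-0, G5 inverted output, G6 stuck-at-0, G6 inverted output, G7 stuck-at-1, G7 inverted output, G8 stuck-at-1, G8 inverted output} — 10 in all.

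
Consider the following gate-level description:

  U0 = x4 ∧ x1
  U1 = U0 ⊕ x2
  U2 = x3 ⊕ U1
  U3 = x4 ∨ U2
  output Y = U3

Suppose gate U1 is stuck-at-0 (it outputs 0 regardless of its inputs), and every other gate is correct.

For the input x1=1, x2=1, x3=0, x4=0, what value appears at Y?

0

Propagate with U1 forced: U0=0, U1=0 [stuck-at-0], U2=0, U3=0.
So Y = 0. (Without the fault it would be 1.)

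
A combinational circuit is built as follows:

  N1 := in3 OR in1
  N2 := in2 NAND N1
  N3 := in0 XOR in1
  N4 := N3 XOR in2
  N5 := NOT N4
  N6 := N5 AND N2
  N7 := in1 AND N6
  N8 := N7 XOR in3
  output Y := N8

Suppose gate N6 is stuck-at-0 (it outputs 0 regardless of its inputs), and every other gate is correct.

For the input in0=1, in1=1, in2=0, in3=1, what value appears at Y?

1

Propagate with N6 forced: N1=1, N2=1, N3=0, N4=0, N5=1, N6=0 [stuck-at-0], N7=0, N8=1.
So Y = 1. (Without the fault it would be 0.)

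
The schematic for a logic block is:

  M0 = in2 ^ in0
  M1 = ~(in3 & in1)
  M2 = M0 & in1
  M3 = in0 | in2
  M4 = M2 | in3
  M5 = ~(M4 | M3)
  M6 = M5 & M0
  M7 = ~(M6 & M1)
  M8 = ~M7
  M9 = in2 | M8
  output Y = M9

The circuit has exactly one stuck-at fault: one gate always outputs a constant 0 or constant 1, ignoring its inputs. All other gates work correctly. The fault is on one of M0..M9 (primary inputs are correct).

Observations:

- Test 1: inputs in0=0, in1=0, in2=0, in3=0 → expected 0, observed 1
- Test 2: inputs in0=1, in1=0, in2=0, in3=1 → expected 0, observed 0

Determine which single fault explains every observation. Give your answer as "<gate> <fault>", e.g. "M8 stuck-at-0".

Fault-free values for test 1 (in0=0, in1=0, in2=0, in3=0): M0=0, M1=1, M2=0, M3=0, M4=0, M5=1, M6=0, M7=1, M8=0, M9=0, giving Y=0. Observed 1.
Test 1: faults giving observed 1 are {M0 stuck-at-1, M6 stuck-at-1, M7 stuck-at-0, M8 stuck-at-1, M9 stuck-at-1}.
Test 2 (in0=1, in1=0, in2=0, in3=1): fault-free M0=1, M1=1, M2=0, M3=1, M4=1, M5=0, M6=0, M7=1, M8=0, M9=0 → 0; observed 0. Eliminates M6 stuck-at-1, M7 stuck-at-0, M8 stuck-at-1, M9 stuck-at-1.
Only M0 stuck-at-1 is consistent with every test.

M0 stuck-at-1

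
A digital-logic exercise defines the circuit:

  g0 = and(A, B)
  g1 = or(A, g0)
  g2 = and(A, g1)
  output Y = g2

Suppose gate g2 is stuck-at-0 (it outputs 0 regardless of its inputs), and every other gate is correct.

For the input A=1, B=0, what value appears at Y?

0

Propagate with g2 forced: g0=0, g1=1, g2=0 [stuck-at-0].
So Y = 0. (Without the fault it would be 1.)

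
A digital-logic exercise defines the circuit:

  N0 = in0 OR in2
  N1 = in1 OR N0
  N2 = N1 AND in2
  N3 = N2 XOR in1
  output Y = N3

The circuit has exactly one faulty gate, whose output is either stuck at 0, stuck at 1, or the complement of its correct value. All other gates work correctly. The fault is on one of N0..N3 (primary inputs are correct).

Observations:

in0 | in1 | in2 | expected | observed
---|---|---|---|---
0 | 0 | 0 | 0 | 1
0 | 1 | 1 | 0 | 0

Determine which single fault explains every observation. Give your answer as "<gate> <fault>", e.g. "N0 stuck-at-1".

N2 stuck-at-1

Fault-free values for test 1 (in0=0, in1=0, in2=0): N0=0, N1=0, N2=0, N3=0, giving Y=0. Observed 1.
Test 1: faults giving observed 1 are {N2 stuck-at-1, N2 inverted output, N3 stuck-at-1, N3 inverted output}.
Test 2 (in0=0, in1=1, in2=1): fault-free N0=1, N1=1, N2=1, N3=0 → 0; observed 0. Eliminates N2 inverted output, N3 stuck-at-1, N3 inverted output.
Only N2 stuck-at-1 is consistent with every test.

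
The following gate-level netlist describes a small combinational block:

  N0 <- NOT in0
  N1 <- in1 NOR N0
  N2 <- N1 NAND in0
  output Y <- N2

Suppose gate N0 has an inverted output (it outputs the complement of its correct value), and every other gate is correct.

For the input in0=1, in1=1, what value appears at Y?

1

Propagate with N0 forced: N0=1 [inverted output], N1=0, N2=1.
So Y = 1. (Same as the fault-free value — the fault is masked on this input.)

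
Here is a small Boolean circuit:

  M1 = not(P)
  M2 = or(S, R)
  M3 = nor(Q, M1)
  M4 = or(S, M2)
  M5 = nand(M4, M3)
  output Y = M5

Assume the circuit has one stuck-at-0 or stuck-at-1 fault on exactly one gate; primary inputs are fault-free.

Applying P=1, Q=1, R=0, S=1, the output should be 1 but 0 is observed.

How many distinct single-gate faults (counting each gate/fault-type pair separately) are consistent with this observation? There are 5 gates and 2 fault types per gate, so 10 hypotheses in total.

Fault-free: M1=0, M2=1, M3=0, M4=1, M5=1 → 1. Observed 0.
  M1 stuck-at-0: output 1 ✗
  M1 stuck-at-1: output 1 ✗
  M2 stuck-at-0: output 1 ✗
  M2 stuck-at-1: output 1 ✗
  M3 stuck-at-0: output 1 ✗
  M3 stuck-at-1: output 0 ✓
  M4 stuck-at-0: output 1 ✗
  M4 stuck-at-1: output 1 ✗
  M5 stuck-at-0: output 0 ✓
  M5 stuck-at-1: output 1 ✗
Consistent faults: {M3 stuck-at-1, M5 stuck-at-0} — 2 in all.

2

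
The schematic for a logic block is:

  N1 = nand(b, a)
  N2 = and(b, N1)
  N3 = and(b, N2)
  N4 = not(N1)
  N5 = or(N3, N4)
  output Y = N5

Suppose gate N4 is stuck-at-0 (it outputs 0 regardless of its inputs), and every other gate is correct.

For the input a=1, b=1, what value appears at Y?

Propagate with N4 forced: N1=0, N2=0, N3=0, N4=0 [stuck-at-0], N5=0.
So Y = 0. (Without the fault it would be 1.)

0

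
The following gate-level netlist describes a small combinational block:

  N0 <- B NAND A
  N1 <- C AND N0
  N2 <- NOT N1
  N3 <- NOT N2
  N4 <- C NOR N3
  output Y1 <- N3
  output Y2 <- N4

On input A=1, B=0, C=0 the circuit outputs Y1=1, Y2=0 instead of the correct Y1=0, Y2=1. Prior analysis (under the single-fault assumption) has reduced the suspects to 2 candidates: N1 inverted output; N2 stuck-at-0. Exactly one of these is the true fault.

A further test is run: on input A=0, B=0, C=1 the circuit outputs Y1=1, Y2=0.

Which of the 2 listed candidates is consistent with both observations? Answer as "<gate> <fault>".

N2 stuck-at-0

Evaluate each candidate on input A=0, B=0, C=1:
  N1 inverted output: N0=1, N1=0 [inverted output], N2=1, N3=0, N4=0 → Y1=0, Y2=0 — eliminated
  N2 stuck-at-0: N0=1, N1=1, N2=0 [stuck-at-0], N3=1, N4=0 → Y1=1, Y2=0 — matches
Only N2 stuck-at-0 reproduces the observed Y1=1, Y2=0.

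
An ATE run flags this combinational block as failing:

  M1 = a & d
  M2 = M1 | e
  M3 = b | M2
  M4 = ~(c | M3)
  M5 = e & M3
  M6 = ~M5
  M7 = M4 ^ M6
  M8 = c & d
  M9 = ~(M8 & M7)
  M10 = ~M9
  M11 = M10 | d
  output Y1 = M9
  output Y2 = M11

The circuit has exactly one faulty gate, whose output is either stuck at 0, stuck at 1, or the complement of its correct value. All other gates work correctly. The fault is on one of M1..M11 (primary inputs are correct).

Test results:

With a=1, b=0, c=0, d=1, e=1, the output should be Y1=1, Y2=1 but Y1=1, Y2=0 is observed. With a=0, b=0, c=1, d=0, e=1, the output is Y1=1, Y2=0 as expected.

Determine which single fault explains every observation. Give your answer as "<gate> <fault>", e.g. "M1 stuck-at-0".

Fault-free values for test 1 (a=1, b=0, c=0, d=1, e=1): M1=1, M2=1, M3=1, M4=0, M5=1, M6=0, M7=0, M8=0, M9=1, M10=0, M11=1, giving Y1=1, Y2=1. Observed Y1=1, Y2=0.
Test 1: faults giving observed Y1=1, Y2=0 are {M11 stuck-at-0, M11 inverted output}.
Test 2 (a=0, b=0, c=1, d=0, e=1): fault-free M1=0, M2=1, M3=1, M4=0, M5=1, M6=0, M7=0, M8=0, M9=1, M10=0, M11=0 → Y1=1, Y2=0; observed Y1=1, Y2=0. Eliminates M11 inverted output.
Only M11 stuck-at-0 is consistent with every test.

M11 stuck-at-0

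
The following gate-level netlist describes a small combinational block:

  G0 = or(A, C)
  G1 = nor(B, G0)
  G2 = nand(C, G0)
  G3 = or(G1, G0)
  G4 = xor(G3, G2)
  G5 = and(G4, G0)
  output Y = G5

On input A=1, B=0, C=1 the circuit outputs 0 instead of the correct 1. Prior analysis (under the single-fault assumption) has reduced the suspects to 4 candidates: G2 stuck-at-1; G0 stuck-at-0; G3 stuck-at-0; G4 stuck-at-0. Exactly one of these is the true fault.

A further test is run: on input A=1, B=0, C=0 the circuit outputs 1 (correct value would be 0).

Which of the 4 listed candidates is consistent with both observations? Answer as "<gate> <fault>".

Evaluate each candidate on input A=1, B=0, C=0:
  G2 stuck-at-1: G0=1, G1=0, G2=1 [stuck-at-1], G3=1, G4=0, G5=0 → 0 — eliminated
  G0 stuck-at-0: G0=0 [stuck-at-0], G1=1, G2=1, G3=1, G4=0, G5=0 → 0 — eliminated
  G3 stuck-at-0: G0=1, G1=0, G2=1, G3=0 [stuck-at-0], G4=1, G5=1 → 1 — matches
  G4 stuck-at-0: G0=1, G1=0, G2=1, G3=1, G4=0 [stuck-at-0], G5=0 → 0 — eliminated
Only G3 stuck-at-0 reproduces the observed 1.

G3 stuck-at-0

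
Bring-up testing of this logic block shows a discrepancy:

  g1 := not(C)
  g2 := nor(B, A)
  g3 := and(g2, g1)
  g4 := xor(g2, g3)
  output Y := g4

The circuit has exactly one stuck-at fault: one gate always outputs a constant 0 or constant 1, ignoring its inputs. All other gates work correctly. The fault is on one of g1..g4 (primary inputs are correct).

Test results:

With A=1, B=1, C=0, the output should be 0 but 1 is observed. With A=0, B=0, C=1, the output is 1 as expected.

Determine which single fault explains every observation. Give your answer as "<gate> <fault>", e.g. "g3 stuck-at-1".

Fault-free values for test 1 (A=1, B=1, C=0): g1=1, g2=0, g3=0, g4=0, giving Y=0. Observed 1.
Test 1: faults giving observed 1 are {g3 stuck-at-1, g4 stuck-at-1}.
Test 2 (A=0, B=0, C=1): fault-free g1=0, g2=1, g3=0, g4=1 → 1; observed 1. Eliminates g3 stuck-at-1.
Only g4 stuck-at-1 is consistent with every test.

g4 stuck-at-1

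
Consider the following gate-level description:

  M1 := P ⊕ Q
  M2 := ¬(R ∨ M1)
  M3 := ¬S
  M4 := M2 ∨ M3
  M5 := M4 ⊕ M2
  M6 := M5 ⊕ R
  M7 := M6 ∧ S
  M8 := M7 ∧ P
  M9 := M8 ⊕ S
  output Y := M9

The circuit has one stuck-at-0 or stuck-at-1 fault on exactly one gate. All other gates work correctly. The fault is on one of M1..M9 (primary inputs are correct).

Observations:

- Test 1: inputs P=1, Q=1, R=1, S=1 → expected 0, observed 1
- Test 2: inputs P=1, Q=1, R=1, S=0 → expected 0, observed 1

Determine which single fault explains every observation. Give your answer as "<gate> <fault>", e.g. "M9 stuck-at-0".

Fault-free values for test 1 (P=1, Q=1, R=1, S=1): M1=0, M2=0, M3=0, M4=0, M5=0, M6=1, M7=1, M8=1, M9=0, giving Y=0. Observed 1.
Test 1: faults giving observed 1 are {M3 stuck-at-1, M4 stuck-at-1, M5 stuck-at-1, M6 stuck-at-0, M7 stuck-at-0, M8 stuck-at-0, M9 stuck-at-1}.
Test 2 (P=1, Q=1, R=1, S=0): fault-free M1=0, M2=0, M3=1, M4=1, M5=1, M6=0, M7=0, M8=0, M9=0 → 0; observed 1. Eliminates M3 stuck-at-1, M4 stuck-at-1, M5 stuck-at-1, M6 stuck-at-0, M7 stuck-at-0, M8 stuck-at-0.
Only M9 stuck-at-1 is consistent with every test.

M9 stuck-at-1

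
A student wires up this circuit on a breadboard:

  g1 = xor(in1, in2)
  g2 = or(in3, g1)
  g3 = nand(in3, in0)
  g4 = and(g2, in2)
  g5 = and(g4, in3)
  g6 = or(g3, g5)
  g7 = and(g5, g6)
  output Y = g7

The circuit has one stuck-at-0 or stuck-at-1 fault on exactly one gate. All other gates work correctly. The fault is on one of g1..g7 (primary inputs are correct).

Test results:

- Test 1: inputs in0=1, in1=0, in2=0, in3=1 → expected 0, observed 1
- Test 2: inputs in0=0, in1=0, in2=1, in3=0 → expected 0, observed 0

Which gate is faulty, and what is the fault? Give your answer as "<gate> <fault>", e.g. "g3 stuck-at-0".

g4 stuck-at-1

Fault-free values for test 1 (in0=1, in1=0, in2=0, in3=1): g1=0, g2=1, g3=0, g4=0, g5=0, g6=0, g7=0, giving Y=0. Observed 1.
Test 1: faults giving observed 1 are {g4 stuck-at-1, g5 stuck-at-1, g7 stuck-at-1}.
Test 2 (in0=0, in1=0, in2=1, in3=0): fault-free g1=1, g2=1, g3=1, g4=1, g5=0, g6=1, g7=0 → 0; observed 0. Eliminates g5 stuck-at-1, g7 stuck-at-1.
Only g4 stuck-at-1 is consistent with every test.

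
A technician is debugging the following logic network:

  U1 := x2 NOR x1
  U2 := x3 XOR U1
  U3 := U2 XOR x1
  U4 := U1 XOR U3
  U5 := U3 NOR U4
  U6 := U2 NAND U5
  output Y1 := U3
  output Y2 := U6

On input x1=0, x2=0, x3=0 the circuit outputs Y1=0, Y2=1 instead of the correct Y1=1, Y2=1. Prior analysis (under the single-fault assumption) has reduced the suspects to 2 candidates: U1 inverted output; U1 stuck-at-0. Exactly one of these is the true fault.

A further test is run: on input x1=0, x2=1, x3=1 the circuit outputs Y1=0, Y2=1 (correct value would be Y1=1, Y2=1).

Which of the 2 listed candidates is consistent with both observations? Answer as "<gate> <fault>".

Evaluate each candidate on input x1=0, x2=1, x3=1:
  U1 inverted output: U1=1 [inverted output], U2=0, U3=0, U4=1, U5=0, U6=1 → Y1=0, Y2=1 — matches
  U1 stuck-at-0: U1=0 [stuck-at-0], U2=1, U3=1, U4=1, U5=0, U6=1 → Y1=1, Y2=1 — eliminated
Only U1 inverted output reproduces the observed Y1=0, Y2=1.

U1 inverted output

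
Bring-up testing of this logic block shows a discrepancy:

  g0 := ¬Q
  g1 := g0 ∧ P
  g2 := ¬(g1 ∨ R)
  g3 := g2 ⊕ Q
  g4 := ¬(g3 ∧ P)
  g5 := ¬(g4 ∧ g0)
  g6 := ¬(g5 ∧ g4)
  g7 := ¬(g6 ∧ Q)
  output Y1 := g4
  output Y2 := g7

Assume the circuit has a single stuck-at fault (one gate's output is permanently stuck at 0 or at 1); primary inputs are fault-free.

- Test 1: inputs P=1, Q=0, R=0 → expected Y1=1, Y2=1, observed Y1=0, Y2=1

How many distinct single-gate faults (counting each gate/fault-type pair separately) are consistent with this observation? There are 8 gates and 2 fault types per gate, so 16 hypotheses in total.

5

Fault-free: g0=1, g1=1, g2=0, g3=0, g4=1, g5=0, g6=1, g7=1 → Y1=1, Y2=1. Observed Y1=0, Y2=1.
  g0: stuck-at-0 ✓; others ✗
  g1: stuck-at-0 ✓; others ✗
  g2: stuck-at-1 ✓; others ✗
  g3: stuck-at-1 ✓; others ✗
  g4: stuck-at-0 ✓; others ✗
  g5: none of the 2 fault types match ✗
  g6: none of the 2 fault types match ✗
  g7: none of the 2 fault types match ✗
Consistent faults: {g0 stuck-at-0, g1 stuck-at-0, g2 stuck-at-1, g3 stuck-at-1, g4 stuck-at-0} — 5 in all.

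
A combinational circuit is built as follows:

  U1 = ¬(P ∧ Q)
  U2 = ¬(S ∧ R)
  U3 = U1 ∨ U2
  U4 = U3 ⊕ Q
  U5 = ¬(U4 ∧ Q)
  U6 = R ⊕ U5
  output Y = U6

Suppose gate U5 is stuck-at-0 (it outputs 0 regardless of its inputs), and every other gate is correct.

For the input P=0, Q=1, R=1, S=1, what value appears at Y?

1

Propagate with U5 forced: U1=1, U2=0, U3=1, U4=0, U5=0 [stuck-at-0], U6=1.
So Y = 1. (Without the fault it would be 0.)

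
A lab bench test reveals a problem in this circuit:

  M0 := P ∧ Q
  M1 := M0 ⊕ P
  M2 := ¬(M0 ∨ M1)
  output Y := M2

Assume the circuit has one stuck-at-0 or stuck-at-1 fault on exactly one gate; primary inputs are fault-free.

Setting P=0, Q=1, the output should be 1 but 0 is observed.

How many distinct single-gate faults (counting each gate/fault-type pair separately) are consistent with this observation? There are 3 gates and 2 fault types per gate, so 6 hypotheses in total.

3

Fault-free: M0=0, M1=0, M2=1 → 1. Observed 0.
  M0 stuck-at-0: output 1 ✗
  M0 stuck-at-1: output 0 ✓
  M1 stuck-at-0: output 1 ✗
  M1 stuck-at-1: output 0 ✓
  M2 stuck-at-0: output 0 ✓
  M2 stuck-at-1: output 1 ✗
Consistent faults: {M0 stuck-at-1, M1 stuck-at-1, M2 stuck-at-0} — 3 in all.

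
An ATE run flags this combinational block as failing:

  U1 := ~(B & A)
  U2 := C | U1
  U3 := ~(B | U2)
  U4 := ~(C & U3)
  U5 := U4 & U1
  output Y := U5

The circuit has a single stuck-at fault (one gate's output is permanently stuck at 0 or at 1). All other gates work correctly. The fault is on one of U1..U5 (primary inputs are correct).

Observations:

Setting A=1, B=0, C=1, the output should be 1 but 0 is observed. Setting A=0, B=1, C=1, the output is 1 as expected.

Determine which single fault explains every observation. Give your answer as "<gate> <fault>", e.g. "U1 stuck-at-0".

Fault-free values for test 1 (A=1, B=0, C=1): U1=1, U2=1, U3=0, U4=1, U5=1, giving Y=1. Observed 0.
Test 1: faults giving observed 0 are {U1 stuck-at-0, U2 stuck-at-0, U3 stuck-at-1, U4 stuck-at-0, U5 stuck-at-0}.
Test 2 (A=0, B=1, C=1): fault-free U1=1, U2=1, U3=0, U4=1, U5=1 → 1; observed 1. Eliminates U1 stuck-at-0, U3 stuck-at-1, U4 stuck-at-0, U5 stuck-at-0.
Only U2 stuck-at-0 is consistent with every test.

U2 stuck-at-0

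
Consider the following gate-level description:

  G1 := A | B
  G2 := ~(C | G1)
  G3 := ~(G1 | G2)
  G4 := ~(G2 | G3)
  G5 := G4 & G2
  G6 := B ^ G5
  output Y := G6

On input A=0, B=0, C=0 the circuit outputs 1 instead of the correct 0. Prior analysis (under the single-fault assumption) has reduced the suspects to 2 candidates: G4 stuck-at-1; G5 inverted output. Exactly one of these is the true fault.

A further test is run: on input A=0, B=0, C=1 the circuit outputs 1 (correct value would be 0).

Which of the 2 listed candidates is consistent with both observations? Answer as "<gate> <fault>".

Evaluate each candidate on input A=0, B=0, C=1:
  G4 stuck-at-1: G1=0, G2=0, G3=1, G4=1 [stuck-at-1], G5=0, G6=0 → 0 — eliminated
  G5 inverted output: G1=0, G2=0, G3=1, G4=0, G5=1 [inverted output], G6=1 → 1 — matches
Only G5 inverted output reproduces the observed 1.

G5 inverted output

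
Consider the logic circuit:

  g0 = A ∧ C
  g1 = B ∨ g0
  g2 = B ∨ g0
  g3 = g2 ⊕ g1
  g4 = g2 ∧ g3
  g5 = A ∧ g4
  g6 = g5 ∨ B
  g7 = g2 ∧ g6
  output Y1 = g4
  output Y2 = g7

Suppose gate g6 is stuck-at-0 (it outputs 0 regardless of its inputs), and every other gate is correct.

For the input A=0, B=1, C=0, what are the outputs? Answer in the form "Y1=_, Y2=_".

Y1=0, Y2=0

Propagate with g6 forced: g0=0, g1=1, g2=1, g3=0, g4=0, g5=0, g6=0 [stuck-at-0], g7=0.
So the outputs are Y1=0, Y2=0. (Without the fault they would be Y1=0, Y2=1.)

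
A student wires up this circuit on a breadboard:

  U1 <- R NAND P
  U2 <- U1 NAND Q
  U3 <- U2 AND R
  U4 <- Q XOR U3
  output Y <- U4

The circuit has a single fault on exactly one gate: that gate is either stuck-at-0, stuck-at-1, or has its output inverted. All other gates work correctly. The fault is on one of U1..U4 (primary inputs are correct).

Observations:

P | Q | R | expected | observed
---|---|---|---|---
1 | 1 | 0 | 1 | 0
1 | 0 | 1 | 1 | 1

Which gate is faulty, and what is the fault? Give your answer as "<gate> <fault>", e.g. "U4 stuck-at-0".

Fault-free values for test 1 (P=1, Q=1, R=0): U1=1, U2=0, U3=0, U4=1, giving Y=1. Observed 0.
Test 1: faults giving observed 0 are {U3 stuck-at-1, U3 inverted output, U4 stuck-at-0, U4 inverted output}.
Test 2 (P=1, Q=0, R=1): fault-free U1=0, U2=1, U3=1, U4=1 → 1; observed 1. Eliminates U3 inverted output, U4 stuck-at-0, U4 inverted output.
Only U3 stuck-at-1 is consistent with every test.

U3 stuck-at-1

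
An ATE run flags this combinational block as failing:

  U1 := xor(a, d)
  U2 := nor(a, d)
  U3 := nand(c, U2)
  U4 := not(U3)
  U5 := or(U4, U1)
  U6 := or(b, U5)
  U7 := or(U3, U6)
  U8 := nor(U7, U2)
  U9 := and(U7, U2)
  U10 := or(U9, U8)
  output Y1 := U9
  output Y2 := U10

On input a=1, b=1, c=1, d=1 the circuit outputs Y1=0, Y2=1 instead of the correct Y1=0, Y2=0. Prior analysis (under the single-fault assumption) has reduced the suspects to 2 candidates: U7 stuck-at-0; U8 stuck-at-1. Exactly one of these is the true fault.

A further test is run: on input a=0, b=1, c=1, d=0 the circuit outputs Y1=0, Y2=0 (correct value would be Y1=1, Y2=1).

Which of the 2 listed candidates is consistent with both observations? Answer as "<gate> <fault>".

Evaluate each candidate on input a=0, b=1, c=1, d=0:
  U7 stuck-at-0: U1=0, U2=1, U3=0, U4=1, U5=1, U6=1, U7=0 [stuck-at-0], U8=0, U9=0, U10=0 → Y1=0, Y2=0 — matches
  U8 stuck-at-1: U1=0, U2=1, U3=0, U4=1, U5=1, U6=1, U7=1, U8=1 [stuck-at-1], U9=1, U10=1 → Y1=1, Y2=1 — eliminated
Only U7 stuck-at-0 reproduces the observed Y1=0, Y2=0.

U7 stuck-at-0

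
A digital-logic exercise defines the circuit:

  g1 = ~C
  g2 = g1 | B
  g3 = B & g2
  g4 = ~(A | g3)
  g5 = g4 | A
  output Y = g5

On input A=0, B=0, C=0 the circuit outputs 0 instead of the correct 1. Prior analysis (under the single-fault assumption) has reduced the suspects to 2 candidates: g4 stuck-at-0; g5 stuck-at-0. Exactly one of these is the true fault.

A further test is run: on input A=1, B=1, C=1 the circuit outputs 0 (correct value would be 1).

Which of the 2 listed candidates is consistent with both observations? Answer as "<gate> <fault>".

g5 stuck-at-0

Evaluate each candidate on input A=1, B=1, C=1:
  g4 stuck-at-0: g1=0, g2=1, g3=1, g4=0 [stuck-at-0], g5=1 → 1 — eliminated
  g5 stuck-at-0: g1=0, g2=1, g3=1, g4=0, g5=0 [stuck-at-0] → 0 — matches
Only g5 stuck-at-0 reproduces the observed 0.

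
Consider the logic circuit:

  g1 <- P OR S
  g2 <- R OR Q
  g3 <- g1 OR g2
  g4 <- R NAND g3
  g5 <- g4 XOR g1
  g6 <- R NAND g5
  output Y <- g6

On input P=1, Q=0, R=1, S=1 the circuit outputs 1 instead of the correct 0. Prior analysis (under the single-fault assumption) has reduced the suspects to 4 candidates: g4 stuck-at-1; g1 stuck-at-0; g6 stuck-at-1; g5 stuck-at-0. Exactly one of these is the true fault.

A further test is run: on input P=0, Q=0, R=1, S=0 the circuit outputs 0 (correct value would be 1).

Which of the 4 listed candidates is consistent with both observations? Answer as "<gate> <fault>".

g4 stuck-at-1

Evaluate each candidate on input P=0, Q=0, R=1, S=0:
  g4 stuck-at-1: g1=0, g2=1, g3=1, g4=1 [stuck-at-1], g5=1, g6=0 → 0 — matches
  g1 stuck-at-0: g1=0 [stuck-at-0], g2=1, g3=1, g4=0, g5=0, g6=1 → 1 — eliminated
  g6 stuck-at-1: g1=0, g2=1, g3=1, g4=0, g5=0, g6=1 [stuck-at-1] → 1 — eliminated
  g5 stuck-at-0: g1=0, g2=1, g3=1, g4=0, g5=0 [stuck-at-0], g6=1 → 1 — eliminated
Only g4 stuck-at-1 reproduces the observed 0.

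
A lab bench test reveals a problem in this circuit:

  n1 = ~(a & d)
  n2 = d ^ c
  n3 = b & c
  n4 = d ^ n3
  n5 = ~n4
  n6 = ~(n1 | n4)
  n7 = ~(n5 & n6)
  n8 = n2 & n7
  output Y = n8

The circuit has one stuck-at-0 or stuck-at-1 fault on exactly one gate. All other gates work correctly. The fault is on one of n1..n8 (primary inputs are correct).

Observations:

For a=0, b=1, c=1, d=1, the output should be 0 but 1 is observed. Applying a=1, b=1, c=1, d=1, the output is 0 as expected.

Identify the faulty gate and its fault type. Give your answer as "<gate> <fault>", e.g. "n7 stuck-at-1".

Fault-free values for test 1 (a=0, b=1, c=1, d=1): n1=1, n2=0, n3=1, n4=0, n5=1, n6=0, n7=1, n8=0, giving Y=0. Observed 1.
Test 1: faults giving observed 1 are {n2 stuck-at-1, n8 stuck-at-1}.
Test 2 (a=1, b=1, c=1, d=1): fault-free n1=0, n2=0, n3=1, n4=0, n5=1, n6=1, n7=0, n8=0 → 0; observed 0. Eliminates n8 stuck-at-1.
Only n2 stuck-at-1 is consistent with every test.

n2 stuck-at-1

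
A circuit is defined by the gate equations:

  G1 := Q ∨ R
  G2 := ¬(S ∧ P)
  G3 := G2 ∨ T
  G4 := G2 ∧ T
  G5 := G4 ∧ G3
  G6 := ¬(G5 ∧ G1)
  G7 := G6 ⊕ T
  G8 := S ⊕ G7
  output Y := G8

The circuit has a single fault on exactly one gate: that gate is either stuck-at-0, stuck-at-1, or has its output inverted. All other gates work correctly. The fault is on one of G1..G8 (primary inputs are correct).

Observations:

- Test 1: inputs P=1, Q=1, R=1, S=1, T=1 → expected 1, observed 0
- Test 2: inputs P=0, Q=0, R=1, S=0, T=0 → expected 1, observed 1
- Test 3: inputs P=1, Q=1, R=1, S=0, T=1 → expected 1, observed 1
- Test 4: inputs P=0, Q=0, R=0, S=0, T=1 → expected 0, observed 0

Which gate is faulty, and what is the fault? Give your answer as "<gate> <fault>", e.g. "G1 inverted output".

Fault-free values for test 1 (P=1, Q=1, R=1, S=1, T=1): G1=1, G2=0, G3=1, G4=0, G5=0, G6=1, G7=0, G8=1, giving Y=1. Observed 0.
Test 1: faults giving observed 0 are {G2 stuck-at-1, G2 inverted output, G4 stuck-at-1, G4 inverted output, G5 stuck-at-1, G5 inverted output, G6 stuck-at-0, G6 inverted output, G7 stuck-at-1, G7 inverted output, G8 stuck-at-0, G8 inverted output}.
Test 2 (P=0, Q=0, R=1, S=0, T=0): fault-free G1=1, G2=1, G3=1, G4=0, G5=0, G6=1, G7=1, G8=1 → 1; observed 1. Eliminates G4 stuck-at-1, G4 inverted output, G5 stuck-at-1, G5 inverted output, G6 stuck-at-0, G6 inverted output, G7 inverted output, G8 stuck-at-0, G8 inverted output.
Test 3 (P=1, Q=1, R=1, S=0, T=1): fault-free G1=1, G2=1, G3=1, G4=1, G5=1, G6=0, G7=1, G8=1 → 1; observed 1. Eliminates G2 inverted output.
Test 4 (P=0, Q=0, R=0, S=0, T=1): fault-free G1=0, G2=1, G3=1, G4=1, G5=1, G6=1, G7=0, G8=0 → 0; observed 0. Eliminates G7 stuck-at-1.
Only G2 stuck-at-1 is consistent with every test.

G2 stuck-at-1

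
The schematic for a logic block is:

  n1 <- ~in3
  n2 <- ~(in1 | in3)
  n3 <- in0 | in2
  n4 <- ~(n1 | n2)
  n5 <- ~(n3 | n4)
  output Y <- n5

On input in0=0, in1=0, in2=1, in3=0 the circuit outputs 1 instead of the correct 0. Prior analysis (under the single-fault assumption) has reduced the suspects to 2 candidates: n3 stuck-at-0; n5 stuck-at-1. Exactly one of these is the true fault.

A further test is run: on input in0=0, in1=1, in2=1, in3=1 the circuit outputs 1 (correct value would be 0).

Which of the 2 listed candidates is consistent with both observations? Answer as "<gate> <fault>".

Evaluate each candidate on input in0=0, in1=1, in2=1, in3=1:
  n3 stuck-at-0: n1=0, n2=0, n3=0 [stuck-at-0], n4=1, n5=0 → 0 — eliminated
  n5 stuck-at-1: n1=0, n2=0, n3=1, n4=1, n5=1 [stuck-at-1] → 1 — matches
Only n5 stuck-at-1 reproduces the observed 1.

n5 stuck-at-1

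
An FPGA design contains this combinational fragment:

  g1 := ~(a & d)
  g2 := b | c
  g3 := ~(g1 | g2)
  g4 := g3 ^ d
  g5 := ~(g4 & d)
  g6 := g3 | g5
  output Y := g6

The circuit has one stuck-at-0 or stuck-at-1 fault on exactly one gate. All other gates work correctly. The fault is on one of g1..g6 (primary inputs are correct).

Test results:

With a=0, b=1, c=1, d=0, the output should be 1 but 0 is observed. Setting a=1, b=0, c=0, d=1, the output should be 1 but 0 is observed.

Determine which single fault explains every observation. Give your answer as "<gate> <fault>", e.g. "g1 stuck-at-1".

Fault-free values for test 1 (a=0, b=1, c=1, d=0): g1=1, g2=1, g3=0, g4=0, g5=1, g6=1, giving Y=1. Observed 0.
Test 1: faults giving observed 0 are {g5 stuck-at-0, g6 stuck-at-0}.
Test 2 (a=1, b=0, c=0, d=1): fault-free g1=0, g2=0, g3=1, g4=0, g5=1, g6=1 → 1; observed 0. Eliminates g5 stuck-at-0.
Only g6 stuck-at-0 is consistent with every test.

g6 stuck-at-0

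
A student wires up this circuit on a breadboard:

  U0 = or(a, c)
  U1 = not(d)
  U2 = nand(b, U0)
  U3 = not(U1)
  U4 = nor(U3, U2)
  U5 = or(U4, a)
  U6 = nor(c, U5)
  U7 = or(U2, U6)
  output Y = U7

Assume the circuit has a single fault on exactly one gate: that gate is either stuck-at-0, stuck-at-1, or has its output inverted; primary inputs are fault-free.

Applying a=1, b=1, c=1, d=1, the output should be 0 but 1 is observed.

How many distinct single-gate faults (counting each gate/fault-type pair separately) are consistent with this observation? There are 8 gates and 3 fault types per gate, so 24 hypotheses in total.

8

Fault-free: U0=1, U1=0, U2=0, U3=1, U4=0, U5=1, U6=0, U7=0 → 0. Observed 1.
  U0: stuck-at-0, inverted output ✓; others ✗
  U1: none of the 3 fault types match ✗
  U2: stuck-at-1, inverted output ✓; others ✗
  U3: none of the 3 fault types match ✗
  U4: none of the 3 fault types match ✗
  U5: none of the 3 fault types match ✗
  U6: stuck-at-1, inverted output ✓; others ✗
  U7: stuck-at-1, inverted output ✓; others ✗
Consistent faults: {U0 stuck-at-0, U0 inverted output, U2 stuck-at-1, U2 inverted output, U6 stuck-at-1, U6 inverted output, U7 stuck-at-1, U7 inverted output} — 8 in all.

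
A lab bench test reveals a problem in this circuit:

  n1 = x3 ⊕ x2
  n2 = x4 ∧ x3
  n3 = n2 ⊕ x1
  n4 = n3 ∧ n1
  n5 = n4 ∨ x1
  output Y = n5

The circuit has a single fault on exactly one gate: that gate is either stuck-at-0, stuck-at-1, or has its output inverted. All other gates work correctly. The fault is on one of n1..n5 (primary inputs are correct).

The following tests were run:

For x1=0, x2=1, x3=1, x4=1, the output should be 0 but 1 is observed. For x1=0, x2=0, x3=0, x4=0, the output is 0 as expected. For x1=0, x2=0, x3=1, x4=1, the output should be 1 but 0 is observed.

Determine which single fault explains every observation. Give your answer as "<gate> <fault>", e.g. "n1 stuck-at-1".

n1 inverted output

Fault-free values for test 1 (x1=0, x2=1, x3=1, x4=1): n1=0, n2=1, n3=1, n4=0, n5=0, giving Y=0. Observed 1.
Test 1: faults giving observed 1 are {n1 stuck-at-1, n1 inverted output, n4 stuck-at-1, n4 inverted output, n5 stuck-at-1, n5 inverted output}.
Test 2 (x1=0, x2=0, x3=0, x4=0): fault-free n1=0, n2=0, n3=0, n4=0, n5=0 → 0; observed 0. Eliminates n4 stuck-at-1, n4 inverted output, n5 stuck-at-1, n5 inverted output.
Test 3 (x1=0, x2=0, x3=1, x4=1): fault-free n1=1, n2=1, n3=1, n4=1, n5=1 → 1; observed 0. Eliminates n1 stuck-at-1.
Only n1 inverted output is consistent with every test.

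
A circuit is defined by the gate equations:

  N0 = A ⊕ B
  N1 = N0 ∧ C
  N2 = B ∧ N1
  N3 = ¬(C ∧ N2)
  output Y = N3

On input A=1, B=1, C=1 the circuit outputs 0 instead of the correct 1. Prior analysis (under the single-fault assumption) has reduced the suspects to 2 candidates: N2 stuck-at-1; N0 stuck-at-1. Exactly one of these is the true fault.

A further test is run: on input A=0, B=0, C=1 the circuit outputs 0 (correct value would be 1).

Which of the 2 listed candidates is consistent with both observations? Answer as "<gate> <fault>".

N2 stuck-at-1

Evaluate each candidate on input A=0, B=0, C=1:
  N2 stuck-at-1: N0=0, N1=0, N2=1 [stuck-at-1], N3=0 → 0 — matches
  N0 stuck-at-1: N0=1 [stuck-at-1], N1=1, N2=0, N3=1 → 1 — eliminated
Only N2 stuck-at-1 reproduces the observed 0.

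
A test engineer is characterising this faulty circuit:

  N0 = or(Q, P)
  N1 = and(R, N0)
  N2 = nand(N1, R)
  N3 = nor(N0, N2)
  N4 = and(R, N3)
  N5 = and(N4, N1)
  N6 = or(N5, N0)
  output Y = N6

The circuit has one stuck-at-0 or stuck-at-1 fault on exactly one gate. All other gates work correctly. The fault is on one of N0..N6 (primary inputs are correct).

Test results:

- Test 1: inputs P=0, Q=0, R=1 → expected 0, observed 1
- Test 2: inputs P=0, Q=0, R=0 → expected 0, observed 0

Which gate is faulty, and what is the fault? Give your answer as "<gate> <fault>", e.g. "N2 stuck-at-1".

Fault-free values for test 1 (P=0, Q=0, R=1): N0=0, N1=0, N2=1, N3=0, N4=0, N5=0, N6=0, giving Y=0. Observed 1.
Test 1: faults giving observed 1 are {N0 stuck-at-1, N1 stuck-at-1, N5 stuck-at-1, N6 stuck-at-1}.
Test 2 (P=0, Q=0, R=0): fault-free N0=0, N1=0, N2=1, N3=0, N4=0, N5=0, N6=0 → 0; observed 0. Eliminates N0 stuck-at-1, N5 stuck-at-1, N6 stuck-at-1.
Only N1 stuck-at-1 is consistent with every test.

N1 stuck-at-1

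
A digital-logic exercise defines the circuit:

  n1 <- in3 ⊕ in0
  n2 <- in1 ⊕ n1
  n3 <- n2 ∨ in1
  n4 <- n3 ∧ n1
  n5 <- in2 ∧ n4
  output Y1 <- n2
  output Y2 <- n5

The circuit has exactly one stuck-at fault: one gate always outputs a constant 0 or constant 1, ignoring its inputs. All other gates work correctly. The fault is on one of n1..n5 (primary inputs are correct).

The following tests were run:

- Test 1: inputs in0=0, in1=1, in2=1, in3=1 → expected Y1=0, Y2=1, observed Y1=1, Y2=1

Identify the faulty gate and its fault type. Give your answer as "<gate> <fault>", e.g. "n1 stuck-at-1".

n2 stuck-at-1

Fault-free values for test 1 (in0=0, in1=1, in2=1, in3=1): n1=1, n2=0, n3=1, n4=1, n5=1, giving Y1=0, Y2=1. Observed Y1=1, Y2=1.
Test 1: faults giving observed Y1=1, Y2=1 are {n2 stuck-at-1}.
Only n2 stuck-at-1 is consistent with every test.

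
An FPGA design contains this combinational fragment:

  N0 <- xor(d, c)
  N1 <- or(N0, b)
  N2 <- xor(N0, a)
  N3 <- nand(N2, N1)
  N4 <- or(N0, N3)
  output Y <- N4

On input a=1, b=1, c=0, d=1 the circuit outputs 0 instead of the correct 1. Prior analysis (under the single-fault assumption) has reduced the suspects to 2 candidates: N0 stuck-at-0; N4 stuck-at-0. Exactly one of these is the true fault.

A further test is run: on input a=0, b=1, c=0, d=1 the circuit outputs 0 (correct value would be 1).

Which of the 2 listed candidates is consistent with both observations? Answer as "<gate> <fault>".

Evaluate each candidate on input a=0, b=1, c=0, d=1:
  N0 stuck-at-0: N0=0 [stuck-at-0], N1=1, N2=0, N3=1, N4=1 → 1 — eliminated
  N4 stuck-at-0: N0=1, N1=1, N2=1, N3=0, N4=0 [stuck-at-0] → 0 — matches
Only N4 stuck-at-0 reproduces the observed 0.

N4 stuck-at-0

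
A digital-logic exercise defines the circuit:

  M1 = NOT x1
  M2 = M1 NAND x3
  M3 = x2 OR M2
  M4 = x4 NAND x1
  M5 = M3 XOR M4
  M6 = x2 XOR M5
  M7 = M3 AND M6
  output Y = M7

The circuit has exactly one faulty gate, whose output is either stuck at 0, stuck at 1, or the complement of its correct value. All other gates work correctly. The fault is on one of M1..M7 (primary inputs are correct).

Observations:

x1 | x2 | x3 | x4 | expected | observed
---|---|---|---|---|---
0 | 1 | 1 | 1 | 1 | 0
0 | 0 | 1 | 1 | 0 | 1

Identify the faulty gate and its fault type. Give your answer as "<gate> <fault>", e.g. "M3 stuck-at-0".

Fault-free values for test 1 (x1=0, x2=1, x3=1, x4=1): M1=1, M2=0, M3=1, M4=1, M5=0, M6=1, M7=1, giving Y=1. Observed 0.
Test 1: faults giving observed 0 are {M3 stuck-at-0, M3 inverted output, M4 stuck-at-0, M4 inverted output, M5 stuck-at-1, M5 inverted output, M6 stuck-at-0, M6 inverted output, M7 stuck-at-0, M7 inverted output}.
Test 2 (x1=0, x2=0, x3=1, x4=1): fault-free M1=1, M2=0, M3=0, M4=1, M5=1, M6=1, M7=0 → 0; observed 1. Eliminates M3 stuck-at-0, M3 inverted output, M4 stuck-at-0, M4 inverted output, M5 stuck-at-1, M5 inverted output, M6 stuck-at-0, M6 inverted output, M7 stuck-at-0.
Only M7 inverted output is consistent with every test.

M7 inverted output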